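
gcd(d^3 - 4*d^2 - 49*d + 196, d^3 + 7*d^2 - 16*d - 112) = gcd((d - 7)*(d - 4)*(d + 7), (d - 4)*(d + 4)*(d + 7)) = d^2 + 3*d - 28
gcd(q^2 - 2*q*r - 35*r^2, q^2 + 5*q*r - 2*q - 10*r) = q + 5*r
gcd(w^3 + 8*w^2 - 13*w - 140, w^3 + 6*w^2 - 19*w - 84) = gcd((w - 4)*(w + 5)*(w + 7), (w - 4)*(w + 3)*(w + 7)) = w^2 + 3*w - 28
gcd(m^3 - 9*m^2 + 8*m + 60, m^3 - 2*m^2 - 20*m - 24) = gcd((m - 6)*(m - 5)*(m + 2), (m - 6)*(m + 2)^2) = m^2 - 4*m - 12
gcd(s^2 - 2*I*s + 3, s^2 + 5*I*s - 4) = s + I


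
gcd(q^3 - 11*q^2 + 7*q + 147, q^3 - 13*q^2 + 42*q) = q - 7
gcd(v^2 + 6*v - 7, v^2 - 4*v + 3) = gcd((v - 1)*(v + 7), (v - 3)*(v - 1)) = v - 1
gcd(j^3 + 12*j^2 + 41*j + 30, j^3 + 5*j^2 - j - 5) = j^2 + 6*j + 5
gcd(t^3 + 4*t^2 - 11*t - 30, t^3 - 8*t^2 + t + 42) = t^2 - t - 6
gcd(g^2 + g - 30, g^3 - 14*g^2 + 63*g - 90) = g - 5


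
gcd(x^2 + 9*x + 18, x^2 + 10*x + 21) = x + 3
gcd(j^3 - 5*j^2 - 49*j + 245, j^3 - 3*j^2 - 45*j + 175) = j^2 + 2*j - 35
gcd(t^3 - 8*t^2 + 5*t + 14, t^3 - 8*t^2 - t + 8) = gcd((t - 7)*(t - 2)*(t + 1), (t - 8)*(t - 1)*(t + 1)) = t + 1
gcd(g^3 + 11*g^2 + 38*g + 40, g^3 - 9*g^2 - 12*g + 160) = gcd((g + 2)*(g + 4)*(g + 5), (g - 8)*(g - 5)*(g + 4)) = g + 4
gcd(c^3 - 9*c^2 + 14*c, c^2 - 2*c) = c^2 - 2*c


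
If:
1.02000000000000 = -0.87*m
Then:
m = -1.17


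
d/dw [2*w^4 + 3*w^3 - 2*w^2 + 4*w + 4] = 8*w^3 + 9*w^2 - 4*w + 4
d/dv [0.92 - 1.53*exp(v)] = -1.53*exp(v)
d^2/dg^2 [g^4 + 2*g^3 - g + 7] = 12*g*(g + 1)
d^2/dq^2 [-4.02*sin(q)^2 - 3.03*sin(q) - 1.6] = 3.03*sin(q) - 8.04*cos(2*q)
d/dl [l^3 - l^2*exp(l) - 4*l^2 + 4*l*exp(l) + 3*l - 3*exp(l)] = -l^2*exp(l) + 3*l^2 + 2*l*exp(l) - 8*l + exp(l) + 3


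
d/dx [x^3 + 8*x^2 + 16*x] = 3*x^2 + 16*x + 16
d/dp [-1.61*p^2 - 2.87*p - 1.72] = -3.22*p - 2.87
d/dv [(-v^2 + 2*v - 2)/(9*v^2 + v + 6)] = (-19*v^2 + 24*v + 14)/(81*v^4 + 18*v^3 + 109*v^2 + 12*v + 36)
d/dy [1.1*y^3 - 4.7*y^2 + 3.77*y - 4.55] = 3.3*y^2 - 9.4*y + 3.77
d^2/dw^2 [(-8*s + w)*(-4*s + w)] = 2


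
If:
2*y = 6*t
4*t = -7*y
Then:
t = 0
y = 0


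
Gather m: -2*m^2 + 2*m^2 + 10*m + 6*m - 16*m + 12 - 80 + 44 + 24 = 0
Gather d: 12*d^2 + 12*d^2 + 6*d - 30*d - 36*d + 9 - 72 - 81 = 24*d^2 - 60*d - 144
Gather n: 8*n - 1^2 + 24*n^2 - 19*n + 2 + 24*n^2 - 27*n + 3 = 48*n^2 - 38*n + 4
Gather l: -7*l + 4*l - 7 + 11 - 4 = -3*l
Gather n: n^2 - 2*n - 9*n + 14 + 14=n^2 - 11*n + 28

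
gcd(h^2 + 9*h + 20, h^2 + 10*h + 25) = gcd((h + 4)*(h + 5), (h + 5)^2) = h + 5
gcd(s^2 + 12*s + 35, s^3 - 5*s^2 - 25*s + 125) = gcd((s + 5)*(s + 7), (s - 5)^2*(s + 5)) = s + 5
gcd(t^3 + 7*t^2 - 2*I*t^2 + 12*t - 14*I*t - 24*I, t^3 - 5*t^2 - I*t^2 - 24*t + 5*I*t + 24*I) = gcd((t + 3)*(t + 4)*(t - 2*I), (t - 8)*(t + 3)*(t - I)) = t + 3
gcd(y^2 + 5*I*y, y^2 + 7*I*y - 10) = y + 5*I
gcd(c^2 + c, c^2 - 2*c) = c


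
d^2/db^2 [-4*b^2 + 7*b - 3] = -8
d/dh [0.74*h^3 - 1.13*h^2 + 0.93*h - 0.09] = 2.22*h^2 - 2.26*h + 0.93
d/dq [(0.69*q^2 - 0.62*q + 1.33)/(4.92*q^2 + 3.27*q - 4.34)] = (5.3067*q^2 - 19.0764*q - 1.6583)/(24.2064*q^4 + 32.1768*q^3 - 32.0127*q^2 - 28.3836*q + 18.8356)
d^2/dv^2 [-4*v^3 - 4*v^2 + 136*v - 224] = -24*v - 8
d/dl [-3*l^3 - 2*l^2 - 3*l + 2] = -9*l^2 - 4*l - 3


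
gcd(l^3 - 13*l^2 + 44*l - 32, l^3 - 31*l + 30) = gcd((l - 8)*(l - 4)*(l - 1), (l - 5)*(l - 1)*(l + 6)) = l - 1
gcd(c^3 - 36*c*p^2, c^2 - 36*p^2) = -c^2 + 36*p^2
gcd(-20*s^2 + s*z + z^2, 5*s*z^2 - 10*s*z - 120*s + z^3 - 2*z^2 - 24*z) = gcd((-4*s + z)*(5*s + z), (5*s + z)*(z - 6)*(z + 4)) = 5*s + z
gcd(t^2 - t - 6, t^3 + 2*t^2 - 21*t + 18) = t - 3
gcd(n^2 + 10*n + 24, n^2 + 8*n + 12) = n + 6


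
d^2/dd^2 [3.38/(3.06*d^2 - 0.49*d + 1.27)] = (-63.297936*d^2 + 10.135944*d + 3.38*(6.12*d - 0.49)*(12.24*d - 0.98) - 26.270712)/(3.06*d^2 - 0.49*d + 1.27)^3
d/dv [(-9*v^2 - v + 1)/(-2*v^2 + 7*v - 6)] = (-65*v^2 + 112*v - 1)/(4*v^4 - 28*v^3 + 73*v^2 - 84*v + 36)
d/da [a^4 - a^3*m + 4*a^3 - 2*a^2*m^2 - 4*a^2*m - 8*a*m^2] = 4*a^3 - 3*a^2*m + 12*a^2 - 4*a*m^2 - 8*a*m - 8*m^2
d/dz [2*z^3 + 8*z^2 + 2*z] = 6*z^2 + 16*z + 2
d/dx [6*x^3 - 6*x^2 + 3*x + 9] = 18*x^2 - 12*x + 3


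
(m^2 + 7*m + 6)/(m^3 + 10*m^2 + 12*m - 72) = (m + 1)/(m^2 + 4*m - 12)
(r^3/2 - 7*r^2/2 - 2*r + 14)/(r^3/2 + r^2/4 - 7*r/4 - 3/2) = 2*(r^2 - 5*r - 14)/(2*r^2 + 5*r + 3)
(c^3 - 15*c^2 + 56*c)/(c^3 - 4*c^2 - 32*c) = (c - 7)/(c + 4)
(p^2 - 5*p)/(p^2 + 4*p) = (p - 5)/(p + 4)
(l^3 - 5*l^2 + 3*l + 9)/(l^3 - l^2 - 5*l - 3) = (l - 3)/(l + 1)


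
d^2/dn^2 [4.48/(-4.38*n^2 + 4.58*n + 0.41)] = (-171.892224*n^2 + 179.741184*n + 4.48*(8.76*n - 4.58)*(17.52*n - 9.16) + 16.090368)/(-4.38*n^2 + 4.58*n + 0.41)^3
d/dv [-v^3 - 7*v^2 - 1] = v*(-3*v - 14)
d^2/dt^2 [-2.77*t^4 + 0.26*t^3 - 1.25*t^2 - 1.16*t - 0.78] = -33.24*t^2 + 1.56*t - 2.5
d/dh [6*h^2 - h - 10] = 12*h - 1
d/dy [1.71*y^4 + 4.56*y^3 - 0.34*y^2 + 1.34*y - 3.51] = 6.84*y^3 + 13.68*y^2 - 0.68*y + 1.34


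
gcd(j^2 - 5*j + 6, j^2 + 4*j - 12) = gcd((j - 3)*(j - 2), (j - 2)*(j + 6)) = j - 2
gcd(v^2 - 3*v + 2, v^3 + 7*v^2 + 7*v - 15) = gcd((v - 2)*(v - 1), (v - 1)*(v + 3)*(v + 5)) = v - 1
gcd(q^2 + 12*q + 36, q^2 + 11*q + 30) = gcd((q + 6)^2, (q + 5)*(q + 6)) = q + 6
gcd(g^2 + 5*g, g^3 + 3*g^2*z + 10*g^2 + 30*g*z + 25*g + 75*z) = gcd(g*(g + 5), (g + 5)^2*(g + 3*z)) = g + 5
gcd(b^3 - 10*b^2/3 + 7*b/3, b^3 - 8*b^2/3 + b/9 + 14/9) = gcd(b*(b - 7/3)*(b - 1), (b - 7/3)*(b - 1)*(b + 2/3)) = b^2 - 10*b/3 + 7/3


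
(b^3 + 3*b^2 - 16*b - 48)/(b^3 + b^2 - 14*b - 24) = (b + 4)/(b + 2)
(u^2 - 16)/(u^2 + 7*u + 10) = (u^2 - 16)/(u^2 + 7*u + 10)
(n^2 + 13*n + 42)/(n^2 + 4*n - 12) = (n + 7)/(n - 2)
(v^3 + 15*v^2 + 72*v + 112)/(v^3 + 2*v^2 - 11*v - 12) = (v^2 + 11*v + 28)/(v^2 - 2*v - 3)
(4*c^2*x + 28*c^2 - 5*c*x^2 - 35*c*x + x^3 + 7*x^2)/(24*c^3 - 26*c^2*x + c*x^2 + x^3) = (x + 7)/(6*c + x)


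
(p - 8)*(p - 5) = p^2 - 13*p + 40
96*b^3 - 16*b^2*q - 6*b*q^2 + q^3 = (-6*b + q)*(-4*b + q)*(4*b + q)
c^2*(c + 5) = c^3 + 5*c^2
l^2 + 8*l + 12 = (l + 2)*(l + 6)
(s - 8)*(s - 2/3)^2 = s^3 - 28*s^2/3 + 100*s/9 - 32/9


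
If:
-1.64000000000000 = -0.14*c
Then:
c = 11.71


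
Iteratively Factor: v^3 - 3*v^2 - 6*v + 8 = (v - 4)*(v^2 + v - 2) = (v - 4)*(v - 1)*(v + 2)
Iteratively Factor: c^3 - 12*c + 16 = (c - 2)*(c^2 + 2*c - 8) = (c - 2)^2*(c + 4)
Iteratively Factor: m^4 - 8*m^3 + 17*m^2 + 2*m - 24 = (m - 3)*(m^3 - 5*m^2 + 2*m + 8) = (m - 3)*(m - 2)*(m^2 - 3*m - 4) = (m - 3)*(m - 2)*(m + 1)*(m - 4)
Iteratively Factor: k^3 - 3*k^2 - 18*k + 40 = (k + 4)*(k^2 - 7*k + 10) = (k - 5)*(k + 4)*(k - 2)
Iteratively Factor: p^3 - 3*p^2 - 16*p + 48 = (p + 4)*(p^2 - 7*p + 12) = (p - 3)*(p + 4)*(p - 4)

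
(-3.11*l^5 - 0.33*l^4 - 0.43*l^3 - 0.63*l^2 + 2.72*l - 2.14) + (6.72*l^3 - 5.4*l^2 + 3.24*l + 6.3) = -3.11*l^5 - 0.33*l^4 + 6.29*l^3 - 6.03*l^2 + 5.96*l + 4.16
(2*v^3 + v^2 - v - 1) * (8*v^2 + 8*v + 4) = 16*v^5 + 24*v^4 + 8*v^3 - 12*v^2 - 12*v - 4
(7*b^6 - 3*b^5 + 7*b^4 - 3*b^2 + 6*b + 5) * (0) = 0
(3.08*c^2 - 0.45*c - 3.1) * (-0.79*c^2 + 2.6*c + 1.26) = -2.4332*c^4 + 8.3635*c^3 + 5.1598*c^2 - 8.627*c - 3.906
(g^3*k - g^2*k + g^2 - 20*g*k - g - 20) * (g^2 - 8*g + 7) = g^5*k - 9*g^4*k + g^4 - 5*g^3*k - 9*g^3 + 153*g^2*k - 5*g^2 - 140*g*k + 153*g - 140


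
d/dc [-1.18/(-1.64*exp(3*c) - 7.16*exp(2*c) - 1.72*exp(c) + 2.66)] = (-5.8056*exp(2*c) - 16.8976*exp(c) - 2.0296)*exp(c)/(1.64*exp(3*c) + 7.16*exp(2*c) + 1.72*exp(c) - 2.66)^2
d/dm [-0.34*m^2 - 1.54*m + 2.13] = -0.68*m - 1.54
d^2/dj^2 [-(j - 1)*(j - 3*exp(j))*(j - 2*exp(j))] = 5*j^2*exp(j) - 24*j*exp(2*j) + 15*j*exp(j) - 6*j + 2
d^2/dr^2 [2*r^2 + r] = 4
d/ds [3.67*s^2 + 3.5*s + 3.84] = 7.34*s + 3.5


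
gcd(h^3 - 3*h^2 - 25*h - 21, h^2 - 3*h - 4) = h + 1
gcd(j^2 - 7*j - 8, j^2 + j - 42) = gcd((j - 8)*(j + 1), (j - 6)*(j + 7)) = 1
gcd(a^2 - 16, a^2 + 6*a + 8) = a + 4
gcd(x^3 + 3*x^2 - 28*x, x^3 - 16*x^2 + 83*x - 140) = x - 4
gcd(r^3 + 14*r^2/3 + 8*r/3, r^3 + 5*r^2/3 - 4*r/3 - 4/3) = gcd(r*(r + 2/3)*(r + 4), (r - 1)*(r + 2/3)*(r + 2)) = r + 2/3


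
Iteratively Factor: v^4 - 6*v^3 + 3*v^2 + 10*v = (v)*(v^3 - 6*v^2 + 3*v + 10) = v*(v + 1)*(v^2 - 7*v + 10) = v*(v - 5)*(v + 1)*(v - 2)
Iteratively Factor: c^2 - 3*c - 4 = (c + 1)*(c - 4)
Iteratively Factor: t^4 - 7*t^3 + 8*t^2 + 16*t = (t)*(t^3 - 7*t^2 + 8*t + 16) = t*(t + 1)*(t^2 - 8*t + 16) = t*(t - 4)*(t + 1)*(t - 4)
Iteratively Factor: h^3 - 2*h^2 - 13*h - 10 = (h - 5)*(h^2 + 3*h + 2) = (h - 5)*(h + 1)*(h + 2)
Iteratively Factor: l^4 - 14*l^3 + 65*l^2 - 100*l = (l - 4)*(l^3 - 10*l^2 + 25*l) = (l - 5)*(l - 4)*(l^2 - 5*l) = (l - 5)^2*(l - 4)*(l)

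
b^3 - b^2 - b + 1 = (b - 1)^2*(b + 1)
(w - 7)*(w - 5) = w^2 - 12*w + 35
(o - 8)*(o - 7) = o^2 - 15*o + 56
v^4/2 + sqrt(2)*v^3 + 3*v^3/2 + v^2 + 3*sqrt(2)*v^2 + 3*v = v*(v/2 + sqrt(2)/2)*(v + 3)*(v + sqrt(2))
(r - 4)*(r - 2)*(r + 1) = r^3 - 5*r^2 + 2*r + 8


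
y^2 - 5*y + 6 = (y - 3)*(y - 2)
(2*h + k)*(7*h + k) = 14*h^2 + 9*h*k + k^2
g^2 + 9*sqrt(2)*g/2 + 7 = (g + sqrt(2))*(g + 7*sqrt(2)/2)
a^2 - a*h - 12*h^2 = (a - 4*h)*(a + 3*h)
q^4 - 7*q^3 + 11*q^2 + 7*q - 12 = (q - 4)*(q - 3)*(q - 1)*(q + 1)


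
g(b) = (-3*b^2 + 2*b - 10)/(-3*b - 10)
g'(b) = (2 - 6*b)/(-3*b - 10) + 3*(-3*b^2 + 2*b - 10)/(-3*b - 10)^2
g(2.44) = 1.33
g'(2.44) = 0.50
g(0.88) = 0.84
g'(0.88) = 0.06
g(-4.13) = -29.05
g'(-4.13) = -25.26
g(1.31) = 0.90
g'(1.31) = 0.23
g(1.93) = 1.10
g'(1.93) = 0.40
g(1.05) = 0.85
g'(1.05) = 0.13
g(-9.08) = -15.98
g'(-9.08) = 0.50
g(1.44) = 0.93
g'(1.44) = 0.27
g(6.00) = 3.79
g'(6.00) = 0.81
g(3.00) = 1.63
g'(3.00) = 0.58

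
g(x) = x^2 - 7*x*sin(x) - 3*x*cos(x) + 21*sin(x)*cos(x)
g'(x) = 3*x*sin(x) - 7*x*cos(x) + 2*x - 21*sin(x)^2 - 7*sin(x) + 21*cos(x)^2 - 3*cos(x)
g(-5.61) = 79.35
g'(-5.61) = 6.95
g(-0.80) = -12.20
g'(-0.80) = 6.34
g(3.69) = 45.87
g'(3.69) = 39.45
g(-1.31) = -11.36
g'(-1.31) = -8.68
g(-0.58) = -10.06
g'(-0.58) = 12.90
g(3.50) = 37.58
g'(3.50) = 47.36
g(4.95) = 49.88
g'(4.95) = -25.26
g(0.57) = 6.27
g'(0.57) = 1.17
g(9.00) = 71.75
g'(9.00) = 100.24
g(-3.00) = 0.06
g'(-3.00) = -1.40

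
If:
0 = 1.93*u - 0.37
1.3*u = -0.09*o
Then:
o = -2.77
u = 0.19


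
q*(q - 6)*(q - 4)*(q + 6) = q^4 - 4*q^3 - 36*q^2 + 144*q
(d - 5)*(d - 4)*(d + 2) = d^3 - 7*d^2 + 2*d + 40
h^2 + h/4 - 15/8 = (h - 5/4)*(h + 3/2)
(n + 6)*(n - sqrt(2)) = n^2 - sqrt(2)*n + 6*n - 6*sqrt(2)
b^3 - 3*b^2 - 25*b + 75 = (b - 5)*(b - 3)*(b + 5)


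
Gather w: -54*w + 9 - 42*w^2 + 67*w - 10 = -42*w^2 + 13*w - 1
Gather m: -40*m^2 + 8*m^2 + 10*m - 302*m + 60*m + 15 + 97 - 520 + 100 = -32*m^2 - 232*m - 308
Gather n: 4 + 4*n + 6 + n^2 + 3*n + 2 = n^2 + 7*n + 12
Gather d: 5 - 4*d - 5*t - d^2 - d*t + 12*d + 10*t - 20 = -d^2 + d*(8 - t) + 5*t - 15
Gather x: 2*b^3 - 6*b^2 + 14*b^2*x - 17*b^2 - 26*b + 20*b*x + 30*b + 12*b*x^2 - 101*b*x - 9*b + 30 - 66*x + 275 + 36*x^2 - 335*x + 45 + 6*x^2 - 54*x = 2*b^3 - 23*b^2 - 5*b + x^2*(12*b + 42) + x*(14*b^2 - 81*b - 455) + 350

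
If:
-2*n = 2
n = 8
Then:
No Solution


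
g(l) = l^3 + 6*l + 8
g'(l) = 3*l^2 + 6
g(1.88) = 25.92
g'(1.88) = 16.60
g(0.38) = 10.33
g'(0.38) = 6.43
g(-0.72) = 3.31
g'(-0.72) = 7.56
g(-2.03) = -12.55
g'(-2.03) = 18.36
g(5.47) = 204.49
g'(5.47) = 95.76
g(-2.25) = -16.89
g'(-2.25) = 21.19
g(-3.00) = -37.00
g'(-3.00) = 33.00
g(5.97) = 256.60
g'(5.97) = 112.92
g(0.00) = 8.00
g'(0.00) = 6.00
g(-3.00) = -37.00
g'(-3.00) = 33.00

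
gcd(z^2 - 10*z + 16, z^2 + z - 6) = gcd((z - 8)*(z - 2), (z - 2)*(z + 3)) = z - 2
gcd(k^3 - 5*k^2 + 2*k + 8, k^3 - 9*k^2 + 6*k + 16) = k^2 - k - 2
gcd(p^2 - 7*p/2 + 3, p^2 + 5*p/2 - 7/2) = 1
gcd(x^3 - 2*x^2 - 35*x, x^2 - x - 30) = x + 5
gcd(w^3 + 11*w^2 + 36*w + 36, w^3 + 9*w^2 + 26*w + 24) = w^2 + 5*w + 6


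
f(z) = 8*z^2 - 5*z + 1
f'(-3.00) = -53.00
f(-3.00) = 88.00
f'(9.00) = 139.00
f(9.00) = 604.00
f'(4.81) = 71.96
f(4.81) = 162.04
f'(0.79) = 7.64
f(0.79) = 2.04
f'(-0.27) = -9.32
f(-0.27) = 2.93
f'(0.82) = 8.12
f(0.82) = 2.28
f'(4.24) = 62.84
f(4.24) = 123.62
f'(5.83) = 88.28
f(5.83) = 243.76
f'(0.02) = -4.68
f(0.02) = 0.90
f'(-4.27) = -73.32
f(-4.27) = 168.21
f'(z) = 16*z - 5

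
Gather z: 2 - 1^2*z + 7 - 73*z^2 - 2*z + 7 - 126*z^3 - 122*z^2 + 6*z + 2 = -126*z^3 - 195*z^2 + 3*z + 18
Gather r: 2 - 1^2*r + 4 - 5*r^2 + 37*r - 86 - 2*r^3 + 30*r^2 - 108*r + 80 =-2*r^3 + 25*r^2 - 72*r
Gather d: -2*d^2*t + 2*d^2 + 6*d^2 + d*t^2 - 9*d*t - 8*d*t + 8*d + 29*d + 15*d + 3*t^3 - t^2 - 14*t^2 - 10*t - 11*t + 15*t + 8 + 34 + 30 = d^2*(8 - 2*t) + d*(t^2 - 17*t + 52) + 3*t^3 - 15*t^2 - 6*t + 72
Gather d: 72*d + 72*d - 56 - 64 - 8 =144*d - 128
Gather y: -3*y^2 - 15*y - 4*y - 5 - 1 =-3*y^2 - 19*y - 6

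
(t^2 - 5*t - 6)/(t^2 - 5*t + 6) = (t^2 - 5*t - 6)/(t^2 - 5*t + 6)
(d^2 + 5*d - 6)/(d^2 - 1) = (d + 6)/(d + 1)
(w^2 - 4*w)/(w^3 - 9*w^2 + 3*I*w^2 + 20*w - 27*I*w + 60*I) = w/(w^2 + w*(-5 + 3*I) - 15*I)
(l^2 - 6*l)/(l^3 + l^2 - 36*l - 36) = l/(l^2 + 7*l + 6)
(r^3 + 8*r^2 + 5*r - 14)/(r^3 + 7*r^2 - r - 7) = (r + 2)/(r + 1)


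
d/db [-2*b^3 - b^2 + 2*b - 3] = -6*b^2 - 2*b + 2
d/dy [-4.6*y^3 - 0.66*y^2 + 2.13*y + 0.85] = -13.8*y^2 - 1.32*y + 2.13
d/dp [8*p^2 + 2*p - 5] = 16*p + 2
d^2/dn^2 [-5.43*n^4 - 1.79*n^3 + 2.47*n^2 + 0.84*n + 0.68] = -65.16*n^2 - 10.74*n + 4.94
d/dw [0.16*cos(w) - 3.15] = -0.16*sin(w)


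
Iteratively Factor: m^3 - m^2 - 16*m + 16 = (m - 1)*(m^2 - 16) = (m - 1)*(m + 4)*(m - 4)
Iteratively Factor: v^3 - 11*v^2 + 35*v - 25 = (v - 1)*(v^2 - 10*v + 25) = (v - 5)*(v - 1)*(v - 5)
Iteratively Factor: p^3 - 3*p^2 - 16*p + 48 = (p - 4)*(p^2 + p - 12) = (p - 4)*(p + 4)*(p - 3)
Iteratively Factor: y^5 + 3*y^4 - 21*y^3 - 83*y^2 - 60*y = (y - 5)*(y^4 + 8*y^3 + 19*y^2 + 12*y) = y*(y - 5)*(y^3 + 8*y^2 + 19*y + 12) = y*(y - 5)*(y + 4)*(y^2 + 4*y + 3) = y*(y - 5)*(y + 1)*(y + 4)*(y + 3)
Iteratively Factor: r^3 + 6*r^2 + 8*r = (r + 2)*(r^2 + 4*r) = (r + 2)*(r + 4)*(r)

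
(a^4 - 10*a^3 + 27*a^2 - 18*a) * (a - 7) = a^5 - 17*a^4 + 97*a^3 - 207*a^2 + 126*a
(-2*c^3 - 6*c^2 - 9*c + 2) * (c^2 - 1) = -2*c^5 - 6*c^4 - 7*c^3 + 8*c^2 + 9*c - 2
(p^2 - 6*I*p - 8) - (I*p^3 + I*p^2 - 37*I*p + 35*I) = -I*p^3 + p^2 - I*p^2 + 31*I*p - 8 - 35*I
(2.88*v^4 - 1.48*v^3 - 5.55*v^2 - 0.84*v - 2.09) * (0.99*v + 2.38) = 2.8512*v^5 + 5.3892*v^4 - 9.0169*v^3 - 14.0406*v^2 - 4.0683*v - 4.9742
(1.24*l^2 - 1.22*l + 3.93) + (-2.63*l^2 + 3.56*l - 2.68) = -1.39*l^2 + 2.34*l + 1.25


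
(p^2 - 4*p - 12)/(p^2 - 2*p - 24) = (p + 2)/(p + 4)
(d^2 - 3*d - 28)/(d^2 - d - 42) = (d + 4)/(d + 6)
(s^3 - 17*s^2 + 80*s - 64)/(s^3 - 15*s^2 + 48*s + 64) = (s - 1)/(s + 1)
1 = 1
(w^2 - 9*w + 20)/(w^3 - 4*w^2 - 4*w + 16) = (w - 5)/(w^2 - 4)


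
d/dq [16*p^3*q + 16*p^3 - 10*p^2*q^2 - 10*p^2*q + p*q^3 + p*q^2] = p*(16*p^2 - 20*p*q - 10*p + 3*q^2 + 2*q)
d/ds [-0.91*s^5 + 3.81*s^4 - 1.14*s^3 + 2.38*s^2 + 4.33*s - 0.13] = -4.55*s^4 + 15.24*s^3 - 3.42*s^2 + 4.76*s + 4.33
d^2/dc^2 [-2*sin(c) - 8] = 2*sin(c)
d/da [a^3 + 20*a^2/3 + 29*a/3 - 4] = 3*a^2 + 40*a/3 + 29/3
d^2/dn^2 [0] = 0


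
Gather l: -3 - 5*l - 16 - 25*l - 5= -30*l - 24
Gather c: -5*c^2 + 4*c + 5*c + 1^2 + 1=-5*c^2 + 9*c + 2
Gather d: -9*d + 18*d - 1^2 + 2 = 9*d + 1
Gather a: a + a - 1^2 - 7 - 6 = 2*a - 14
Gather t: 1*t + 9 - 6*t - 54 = -5*t - 45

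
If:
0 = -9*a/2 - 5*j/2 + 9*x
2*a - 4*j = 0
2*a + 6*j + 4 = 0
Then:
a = -4/5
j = -2/5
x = -23/45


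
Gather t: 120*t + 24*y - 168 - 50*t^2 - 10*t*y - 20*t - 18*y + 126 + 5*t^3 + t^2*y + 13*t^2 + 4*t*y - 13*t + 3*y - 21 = 5*t^3 + t^2*(y - 37) + t*(87 - 6*y) + 9*y - 63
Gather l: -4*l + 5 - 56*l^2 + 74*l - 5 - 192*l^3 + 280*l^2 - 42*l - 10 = -192*l^3 + 224*l^2 + 28*l - 10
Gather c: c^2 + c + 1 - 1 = c^2 + c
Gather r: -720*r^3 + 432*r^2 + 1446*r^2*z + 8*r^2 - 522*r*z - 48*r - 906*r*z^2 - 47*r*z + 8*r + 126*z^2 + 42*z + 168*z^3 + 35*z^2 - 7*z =-720*r^3 + r^2*(1446*z + 440) + r*(-906*z^2 - 569*z - 40) + 168*z^3 + 161*z^2 + 35*z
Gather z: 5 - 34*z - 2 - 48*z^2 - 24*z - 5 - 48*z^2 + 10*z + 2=-96*z^2 - 48*z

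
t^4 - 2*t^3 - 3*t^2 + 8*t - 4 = (t - 2)*(t - 1)^2*(t + 2)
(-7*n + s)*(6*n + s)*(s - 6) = -42*n^2*s + 252*n^2 - n*s^2 + 6*n*s + s^3 - 6*s^2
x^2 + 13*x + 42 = (x + 6)*(x + 7)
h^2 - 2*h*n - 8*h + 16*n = (h - 8)*(h - 2*n)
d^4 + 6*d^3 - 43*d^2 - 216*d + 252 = (d - 6)*(d - 1)*(d + 6)*(d + 7)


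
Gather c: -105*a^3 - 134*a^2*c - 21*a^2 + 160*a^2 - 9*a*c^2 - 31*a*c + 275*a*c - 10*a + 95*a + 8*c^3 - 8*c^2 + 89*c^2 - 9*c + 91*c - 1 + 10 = -105*a^3 + 139*a^2 + 85*a + 8*c^3 + c^2*(81 - 9*a) + c*(-134*a^2 + 244*a + 82) + 9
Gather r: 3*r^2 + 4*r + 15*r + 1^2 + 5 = 3*r^2 + 19*r + 6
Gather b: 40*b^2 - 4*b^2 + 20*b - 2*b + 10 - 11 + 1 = 36*b^2 + 18*b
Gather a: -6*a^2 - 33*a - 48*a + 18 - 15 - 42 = -6*a^2 - 81*a - 39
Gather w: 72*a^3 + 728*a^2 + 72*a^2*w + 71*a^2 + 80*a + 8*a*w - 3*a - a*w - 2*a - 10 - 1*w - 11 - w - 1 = 72*a^3 + 799*a^2 + 75*a + w*(72*a^2 + 7*a - 2) - 22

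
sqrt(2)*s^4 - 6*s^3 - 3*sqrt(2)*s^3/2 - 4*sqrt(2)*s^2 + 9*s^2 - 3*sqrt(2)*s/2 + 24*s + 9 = (s - 3)*(s + 1/2)*(s - 3*sqrt(2))*(sqrt(2)*s + sqrt(2))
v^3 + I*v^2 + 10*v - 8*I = (v - 2*I)*(v - I)*(v + 4*I)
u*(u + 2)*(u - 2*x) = u^3 - 2*u^2*x + 2*u^2 - 4*u*x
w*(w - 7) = w^2 - 7*w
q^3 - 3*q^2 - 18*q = q*(q - 6)*(q + 3)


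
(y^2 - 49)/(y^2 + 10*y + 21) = (y - 7)/(y + 3)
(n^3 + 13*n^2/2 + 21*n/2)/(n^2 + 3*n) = n + 7/2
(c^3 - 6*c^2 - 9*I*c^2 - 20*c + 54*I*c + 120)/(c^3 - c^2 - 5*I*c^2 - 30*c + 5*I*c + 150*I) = (c - 4*I)/(c + 5)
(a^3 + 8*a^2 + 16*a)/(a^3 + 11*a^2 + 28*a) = (a + 4)/(a + 7)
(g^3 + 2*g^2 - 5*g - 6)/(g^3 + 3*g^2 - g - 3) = (g - 2)/(g - 1)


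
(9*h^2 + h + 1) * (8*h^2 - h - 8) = 72*h^4 - h^3 - 65*h^2 - 9*h - 8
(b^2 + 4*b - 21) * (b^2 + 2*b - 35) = b^4 + 6*b^3 - 48*b^2 - 182*b + 735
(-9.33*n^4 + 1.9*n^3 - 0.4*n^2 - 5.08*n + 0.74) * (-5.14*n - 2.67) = 47.9562*n^5 + 15.1451*n^4 - 3.017*n^3 + 27.1792*n^2 + 9.76*n - 1.9758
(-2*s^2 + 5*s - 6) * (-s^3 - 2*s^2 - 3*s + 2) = 2*s^5 - s^4 + 2*s^3 - 7*s^2 + 28*s - 12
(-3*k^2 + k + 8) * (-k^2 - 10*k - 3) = 3*k^4 + 29*k^3 - 9*k^2 - 83*k - 24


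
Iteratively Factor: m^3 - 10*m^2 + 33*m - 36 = (m - 3)*(m^2 - 7*m + 12) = (m - 4)*(m - 3)*(m - 3)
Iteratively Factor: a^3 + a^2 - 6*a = (a + 3)*(a^2 - 2*a) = (a - 2)*(a + 3)*(a)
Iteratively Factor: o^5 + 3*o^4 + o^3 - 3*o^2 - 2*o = (o + 2)*(o^4 + o^3 - o^2 - o) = (o + 1)*(o + 2)*(o^3 - o) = (o - 1)*(o + 1)*(o + 2)*(o^2 + o) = o*(o - 1)*(o + 1)*(o + 2)*(o + 1)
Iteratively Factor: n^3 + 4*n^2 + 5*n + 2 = (n + 2)*(n^2 + 2*n + 1) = (n + 1)*(n + 2)*(n + 1)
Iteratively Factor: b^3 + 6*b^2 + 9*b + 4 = (b + 1)*(b^2 + 5*b + 4) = (b + 1)^2*(b + 4)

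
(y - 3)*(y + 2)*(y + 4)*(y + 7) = y^4 + 10*y^3 + 11*y^2 - 94*y - 168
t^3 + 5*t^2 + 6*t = t*(t + 2)*(t + 3)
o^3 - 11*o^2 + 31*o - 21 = (o - 7)*(o - 3)*(o - 1)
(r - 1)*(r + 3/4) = r^2 - r/4 - 3/4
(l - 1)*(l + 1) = l^2 - 1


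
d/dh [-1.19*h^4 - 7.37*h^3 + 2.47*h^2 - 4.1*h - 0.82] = -4.76*h^3 - 22.11*h^2 + 4.94*h - 4.1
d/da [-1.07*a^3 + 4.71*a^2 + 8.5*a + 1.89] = -3.21*a^2 + 9.42*a + 8.5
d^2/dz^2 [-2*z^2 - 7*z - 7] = -4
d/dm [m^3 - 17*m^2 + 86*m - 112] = 3*m^2 - 34*m + 86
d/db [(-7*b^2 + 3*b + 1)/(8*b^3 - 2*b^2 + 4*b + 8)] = (28*b^4 - 24*b^3 - 23*b^2 - 54*b + 10)/(2*(16*b^6 - 8*b^5 + 17*b^4 + 28*b^3 - 4*b^2 + 16*b + 16))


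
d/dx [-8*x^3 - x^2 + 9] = 2*x*(-12*x - 1)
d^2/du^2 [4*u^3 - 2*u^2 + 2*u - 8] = 24*u - 4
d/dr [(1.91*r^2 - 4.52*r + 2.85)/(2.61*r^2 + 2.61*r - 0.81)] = (16.7823*r^2 - 17.9712*r - 3.7773)/(6.8121*r^4 + 13.6242*r^3 + 2.5839*r^2 - 4.2282*r + 0.6561)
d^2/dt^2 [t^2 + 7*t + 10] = 2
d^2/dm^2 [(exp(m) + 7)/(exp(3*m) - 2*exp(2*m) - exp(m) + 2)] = (4*exp(6*m) + 57*exp(5*m) - 146*exp(4*m) + 70*exp(3*m) - 60*exp(2*m) + 121*exp(m) + 18)*exp(m)/(exp(9*m) - 6*exp(8*m) + 9*exp(7*m) + 10*exp(6*m) - 33*exp(5*m) + 6*exp(4*m) + 35*exp(3*m) - 18*exp(2*m) - 12*exp(m) + 8)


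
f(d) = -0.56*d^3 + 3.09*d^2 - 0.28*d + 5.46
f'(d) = -1.68*d^2 + 6.18*d - 0.28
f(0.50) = 6.02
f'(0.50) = 2.39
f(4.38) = 16.46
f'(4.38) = -5.44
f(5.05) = 10.73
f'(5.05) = -11.92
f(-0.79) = 7.89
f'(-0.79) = -6.21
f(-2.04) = 23.64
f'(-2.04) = -19.88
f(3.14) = 17.71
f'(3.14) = 2.56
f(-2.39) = 31.42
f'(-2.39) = -24.65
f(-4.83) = 142.00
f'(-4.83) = -69.32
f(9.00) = -155.01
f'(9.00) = -80.74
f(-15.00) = 2594.91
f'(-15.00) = -470.98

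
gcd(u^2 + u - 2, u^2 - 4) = u + 2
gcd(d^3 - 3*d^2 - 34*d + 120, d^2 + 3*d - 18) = d + 6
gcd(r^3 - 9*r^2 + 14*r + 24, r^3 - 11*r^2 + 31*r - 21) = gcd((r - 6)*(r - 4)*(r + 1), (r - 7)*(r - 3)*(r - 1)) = 1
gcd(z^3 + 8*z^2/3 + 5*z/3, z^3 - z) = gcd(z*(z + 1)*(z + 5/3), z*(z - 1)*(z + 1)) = z^2 + z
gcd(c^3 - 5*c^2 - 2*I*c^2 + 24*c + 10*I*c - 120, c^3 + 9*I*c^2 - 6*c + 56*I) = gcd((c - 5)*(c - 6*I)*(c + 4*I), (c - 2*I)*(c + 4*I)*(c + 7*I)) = c + 4*I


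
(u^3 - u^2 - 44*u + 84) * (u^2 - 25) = u^5 - u^4 - 69*u^3 + 109*u^2 + 1100*u - 2100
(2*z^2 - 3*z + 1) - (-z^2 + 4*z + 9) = 3*z^2 - 7*z - 8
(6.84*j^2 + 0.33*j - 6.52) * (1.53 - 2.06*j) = -14.0904*j^3 + 9.7854*j^2 + 13.9361*j - 9.9756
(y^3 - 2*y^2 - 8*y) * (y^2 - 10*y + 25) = y^5 - 12*y^4 + 37*y^3 + 30*y^2 - 200*y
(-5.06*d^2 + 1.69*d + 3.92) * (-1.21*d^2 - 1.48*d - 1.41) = 6.1226*d^4 + 5.4439*d^3 - 0.109800000000001*d^2 - 8.1845*d - 5.5272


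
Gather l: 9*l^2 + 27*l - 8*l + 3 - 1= 9*l^2 + 19*l + 2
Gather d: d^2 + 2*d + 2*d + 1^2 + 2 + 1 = d^2 + 4*d + 4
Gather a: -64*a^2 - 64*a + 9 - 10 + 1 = -64*a^2 - 64*a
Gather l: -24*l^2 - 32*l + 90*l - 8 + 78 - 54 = -24*l^2 + 58*l + 16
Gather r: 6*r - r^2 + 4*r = -r^2 + 10*r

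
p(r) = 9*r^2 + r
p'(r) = 18*r + 1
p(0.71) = 5.25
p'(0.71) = 13.78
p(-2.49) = 53.31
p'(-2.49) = -43.82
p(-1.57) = 20.61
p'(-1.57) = -27.26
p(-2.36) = 47.77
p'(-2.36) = -41.48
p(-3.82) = 127.51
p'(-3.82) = -67.76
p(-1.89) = 30.26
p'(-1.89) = -33.02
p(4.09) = 154.64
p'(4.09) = 74.62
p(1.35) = 17.75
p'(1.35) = 25.30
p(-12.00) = 1284.00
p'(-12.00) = -215.00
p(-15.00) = 2010.00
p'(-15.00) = -269.00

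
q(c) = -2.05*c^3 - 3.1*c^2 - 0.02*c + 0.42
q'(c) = -6.15*c^2 - 6.2*c - 0.02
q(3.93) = -171.97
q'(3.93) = -119.37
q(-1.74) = 1.87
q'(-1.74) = -7.85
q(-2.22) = 7.62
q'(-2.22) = -16.57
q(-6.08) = 346.69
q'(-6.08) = -189.67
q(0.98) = -4.51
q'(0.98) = -12.00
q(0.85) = -3.10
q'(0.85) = -9.73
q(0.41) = -0.25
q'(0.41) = -3.60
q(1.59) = -15.69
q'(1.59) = -25.43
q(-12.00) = 3096.66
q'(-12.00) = -811.22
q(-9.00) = 1243.95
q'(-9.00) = -442.37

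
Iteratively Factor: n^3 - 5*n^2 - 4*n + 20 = (n - 5)*(n^2 - 4) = (n - 5)*(n - 2)*(n + 2)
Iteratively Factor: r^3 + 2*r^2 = (r + 2)*(r^2) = r*(r + 2)*(r)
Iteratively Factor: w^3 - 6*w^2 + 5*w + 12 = (w + 1)*(w^2 - 7*w + 12) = (w - 3)*(w + 1)*(w - 4)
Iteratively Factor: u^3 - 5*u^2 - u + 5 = (u - 5)*(u^2 - 1) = (u - 5)*(u - 1)*(u + 1)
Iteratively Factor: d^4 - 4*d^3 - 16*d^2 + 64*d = (d - 4)*(d^3 - 16*d) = d*(d - 4)*(d^2 - 16) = d*(d - 4)*(d + 4)*(d - 4)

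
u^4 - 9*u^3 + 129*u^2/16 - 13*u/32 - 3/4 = (u - 8)*(u - 3/4)*(u - 1/2)*(u + 1/4)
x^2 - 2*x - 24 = (x - 6)*(x + 4)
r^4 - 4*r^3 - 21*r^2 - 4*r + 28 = (r - 7)*(r - 1)*(r + 2)^2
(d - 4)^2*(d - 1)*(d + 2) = d^4 - 7*d^3 + 6*d^2 + 32*d - 32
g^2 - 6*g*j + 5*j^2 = (g - 5*j)*(g - j)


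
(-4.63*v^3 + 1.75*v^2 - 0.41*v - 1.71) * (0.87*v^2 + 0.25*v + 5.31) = -4.0281*v^5 + 0.365*v^4 - 24.5045*v^3 + 7.7023*v^2 - 2.6046*v - 9.0801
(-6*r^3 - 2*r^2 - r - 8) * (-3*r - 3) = 18*r^4 + 24*r^3 + 9*r^2 + 27*r + 24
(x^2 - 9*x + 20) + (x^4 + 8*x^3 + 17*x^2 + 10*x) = x^4 + 8*x^3 + 18*x^2 + x + 20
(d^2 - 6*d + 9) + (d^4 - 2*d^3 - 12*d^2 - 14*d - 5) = d^4 - 2*d^3 - 11*d^2 - 20*d + 4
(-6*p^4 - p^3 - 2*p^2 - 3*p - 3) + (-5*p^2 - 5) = -6*p^4 - p^3 - 7*p^2 - 3*p - 8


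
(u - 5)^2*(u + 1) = u^3 - 9*u^2 + 15*u + 25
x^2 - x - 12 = (x - 4)*(x + 3)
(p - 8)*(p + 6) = p^2 - 2*p - 48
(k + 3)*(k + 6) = k^2 + 9*k + 18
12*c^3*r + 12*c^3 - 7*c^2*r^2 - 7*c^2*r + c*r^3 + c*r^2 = (-4*c + r)*(-3*c + r)*(c*r + c)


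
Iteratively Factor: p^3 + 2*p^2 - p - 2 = (p - 1)*(p^2 + 3*p + 2) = (p - 1)*(p + 1)*(p + 2)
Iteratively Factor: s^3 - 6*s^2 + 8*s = (s - 2)*(s^2 - 4*s) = s*(s - 2)*(s - 4)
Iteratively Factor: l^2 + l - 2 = (l - 1)*(l + 2)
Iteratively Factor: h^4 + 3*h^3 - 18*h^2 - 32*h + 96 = (h - 3)*(h^3 + 6*h^2 - 32) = (h - 3)*(h - 2)*(h^2 + 8*h + 16) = (h - 3)*(h - 2)*(h + 4)*(h + 4)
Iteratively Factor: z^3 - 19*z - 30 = (z + 2)*(z^2 - 2*z - 15) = (z - 5)*(z + 2)*(z + 3)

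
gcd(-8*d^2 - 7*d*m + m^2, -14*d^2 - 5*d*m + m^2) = 1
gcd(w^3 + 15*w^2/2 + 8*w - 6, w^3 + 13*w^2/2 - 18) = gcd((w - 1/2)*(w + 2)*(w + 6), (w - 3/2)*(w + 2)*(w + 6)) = w^2 + 8*w + 12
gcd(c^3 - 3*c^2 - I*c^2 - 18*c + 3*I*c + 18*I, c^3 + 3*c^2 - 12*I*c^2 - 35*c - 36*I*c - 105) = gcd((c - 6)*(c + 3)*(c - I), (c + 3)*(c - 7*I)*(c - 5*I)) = c + 3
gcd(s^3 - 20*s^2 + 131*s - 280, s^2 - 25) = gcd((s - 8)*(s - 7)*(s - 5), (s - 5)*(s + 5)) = s - 5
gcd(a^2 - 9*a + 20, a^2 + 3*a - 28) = a - 4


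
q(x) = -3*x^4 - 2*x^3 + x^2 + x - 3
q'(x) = -12*x^3 - 6*x^2 + 2*x + 1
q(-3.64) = -423.59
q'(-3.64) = 492.96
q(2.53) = -149.37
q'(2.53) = -226.68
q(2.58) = -161.03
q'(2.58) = -239.86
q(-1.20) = -5.52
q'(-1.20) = 10.70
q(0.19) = -2.79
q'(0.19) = 1.08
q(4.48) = -1366.74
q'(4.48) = -1189.45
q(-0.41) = -3.19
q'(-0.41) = -0.00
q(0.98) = -5.71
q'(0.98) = -14.10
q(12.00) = -65511.00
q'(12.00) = -21575.00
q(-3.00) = -186.00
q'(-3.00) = 265.00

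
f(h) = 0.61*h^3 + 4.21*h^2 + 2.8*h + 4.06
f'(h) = 1.83*h^2 + 8.42*h + 2.8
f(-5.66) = 12.48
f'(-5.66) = 13.77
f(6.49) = 366.31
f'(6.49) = 134.53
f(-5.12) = 18.21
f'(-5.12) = 7.66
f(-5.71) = 11.77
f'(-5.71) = 14.39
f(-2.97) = 16.90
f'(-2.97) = -6.07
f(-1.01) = 4.90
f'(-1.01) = -3.84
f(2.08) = 33.59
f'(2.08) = 28.23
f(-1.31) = 6.25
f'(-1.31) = -5.09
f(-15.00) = -1149.44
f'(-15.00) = 288.25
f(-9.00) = -124.82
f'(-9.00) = 75.25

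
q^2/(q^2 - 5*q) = q/(q - 5)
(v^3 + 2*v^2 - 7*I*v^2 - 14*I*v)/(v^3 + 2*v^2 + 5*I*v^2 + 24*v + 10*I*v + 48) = v*(v - 7*I)/(v^2 + 5*I*v + 24)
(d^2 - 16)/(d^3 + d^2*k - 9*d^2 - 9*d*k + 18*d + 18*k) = (d^2 - 16)/(d^3 + d^2*k - 9*d^2 - 9*d*k + 18*d + 18*k)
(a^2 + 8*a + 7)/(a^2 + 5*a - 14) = (a + 1)/(a - 2)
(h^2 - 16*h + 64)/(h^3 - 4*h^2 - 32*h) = (h - 8)/(h*(h + 4))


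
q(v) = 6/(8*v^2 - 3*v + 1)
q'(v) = 6*(3 - 16*v)/(8*v^2 - 3*v + 1)^2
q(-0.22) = 2.93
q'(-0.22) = 9.33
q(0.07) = 7.24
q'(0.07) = 16.41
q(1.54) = 0.39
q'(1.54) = -0.55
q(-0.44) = 1.55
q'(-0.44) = 4.02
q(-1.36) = 0.30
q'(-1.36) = 0.38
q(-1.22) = 0.36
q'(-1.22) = 0.49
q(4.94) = 0.03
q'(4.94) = -0.01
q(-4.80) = 0.03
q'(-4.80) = 0.01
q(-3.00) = 0.07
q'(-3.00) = 0.05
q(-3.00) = 0.07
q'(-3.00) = 0.05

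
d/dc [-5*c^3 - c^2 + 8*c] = -15*c^2 - 2*c + 8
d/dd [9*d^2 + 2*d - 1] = 18*d + 2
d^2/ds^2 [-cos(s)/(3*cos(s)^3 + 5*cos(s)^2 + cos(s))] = (36*sin(s)^4 - 31*sin(s)^2 - 245*cos(s)/4 + 45*cos(3*s)/4 - 49)/(-3*sin(s)^2 + 5*cos(s) + 4)^3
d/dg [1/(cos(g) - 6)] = sin(g)/(cos(g) - 6)^2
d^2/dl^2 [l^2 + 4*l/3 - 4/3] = 2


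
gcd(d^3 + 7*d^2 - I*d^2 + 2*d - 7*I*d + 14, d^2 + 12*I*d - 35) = 1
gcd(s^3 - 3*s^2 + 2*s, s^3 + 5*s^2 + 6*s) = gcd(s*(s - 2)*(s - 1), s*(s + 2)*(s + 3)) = s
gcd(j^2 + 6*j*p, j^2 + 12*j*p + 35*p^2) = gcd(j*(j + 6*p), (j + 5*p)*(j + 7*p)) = 1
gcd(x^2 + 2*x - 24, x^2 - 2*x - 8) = x - 4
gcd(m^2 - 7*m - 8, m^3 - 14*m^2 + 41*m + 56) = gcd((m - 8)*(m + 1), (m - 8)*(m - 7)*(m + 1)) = m^2 - 7*m - 8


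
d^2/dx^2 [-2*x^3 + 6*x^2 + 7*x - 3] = 12 - 12*x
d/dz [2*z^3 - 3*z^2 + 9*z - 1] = 6*z^2 - 6*z + 9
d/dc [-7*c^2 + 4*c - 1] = 4 - 14*c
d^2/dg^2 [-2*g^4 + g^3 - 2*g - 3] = 6*g*(1 - 4*g)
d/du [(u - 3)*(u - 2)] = 2*u - 5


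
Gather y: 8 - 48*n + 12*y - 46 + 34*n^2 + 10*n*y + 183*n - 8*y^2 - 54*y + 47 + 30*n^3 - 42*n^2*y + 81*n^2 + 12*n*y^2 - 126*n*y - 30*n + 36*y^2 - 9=30*n^3 + 115*n^2 + 105*n + y^2*(12*n + 28) + y*(-42*n^2 - 116*n - 42)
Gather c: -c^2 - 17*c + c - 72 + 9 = -c^2 - 16*c - 63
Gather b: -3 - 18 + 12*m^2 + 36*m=12*m^2 + 36*m - 21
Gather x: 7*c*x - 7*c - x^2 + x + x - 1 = -7*c - x^2 + x*(7*c + 2) - 1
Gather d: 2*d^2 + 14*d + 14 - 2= 2*d^2 + 14*d + 12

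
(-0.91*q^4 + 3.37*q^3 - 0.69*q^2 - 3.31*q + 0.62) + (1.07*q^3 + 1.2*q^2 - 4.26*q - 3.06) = -0.91*q^4 + 4.44*q^3 + 0.51*q^2 - 7.57*q - 2.44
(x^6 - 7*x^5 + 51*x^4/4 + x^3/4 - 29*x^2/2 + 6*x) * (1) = x^6 - 7*x^5 + 51*x^4/4 + x^3/4 - 29*x^2/2 + 6*x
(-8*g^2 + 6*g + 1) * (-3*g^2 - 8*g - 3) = 24*g^4 + 46*g^3 - 27*g^2 - 26*g - 3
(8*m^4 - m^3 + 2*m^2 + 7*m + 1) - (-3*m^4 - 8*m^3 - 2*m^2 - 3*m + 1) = 11*m^4 + 7*m^3 + 4*m^2 + 10*m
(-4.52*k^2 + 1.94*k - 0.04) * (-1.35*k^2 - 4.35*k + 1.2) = 6.102*k^4 + 17.043*k^3 - 13.809*k^2 + 2.502*k - 0.048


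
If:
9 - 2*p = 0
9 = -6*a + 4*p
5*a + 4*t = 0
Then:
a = 3/2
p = 9/2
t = -15/8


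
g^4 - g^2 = g^2*(g - 1)*(g + 1)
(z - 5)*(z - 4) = z^2 - 9*z + 20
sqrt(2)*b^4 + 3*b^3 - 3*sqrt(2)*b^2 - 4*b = b*(b - sqrt(2))*(b + 2*sqrt(2))*(sqrt(2)*b + 1)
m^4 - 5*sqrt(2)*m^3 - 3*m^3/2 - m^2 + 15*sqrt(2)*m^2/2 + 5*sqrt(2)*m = m*(m - 2)*(m + 1/2)*(m - 5*sqrt(2))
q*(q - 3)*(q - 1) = q^3 - 4*q^2 + 3*q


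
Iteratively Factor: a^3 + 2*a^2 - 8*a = (a + 4)*(a^2 - 2*a) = a*(a + 4)*(a - 2)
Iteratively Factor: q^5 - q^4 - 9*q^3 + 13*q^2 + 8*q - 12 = (q + 1)*(q^4 - 2*q^3 - 7*q^2 + 20*q - 12) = (q - 1)*(q + 1)*(q^3 - q^2 - 8*q + 12) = (q - 2)*(q - 1)*(q + 1)*(q^2 + q - 6) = (q - 2)*(q - 1)*(q + 1)*(q + 3)*(q - 2)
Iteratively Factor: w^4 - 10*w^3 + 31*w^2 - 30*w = (w - 5)*(w^3 - 5*w^2 + 6*w) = (w - 5)*(w - 3)*(w^2 - 2*w) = w*(w - 5)*(w - 3)*(w - 2)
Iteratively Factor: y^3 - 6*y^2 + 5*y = (y - 1)*(y^2 - 5*y) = y*(y - 1)*(y - 5)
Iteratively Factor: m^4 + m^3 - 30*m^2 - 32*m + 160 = (m - 2)*(m^3 + 3*m^2 - 24*m - 80) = (m - 5)*(m - 2)*(m^2 + 8*m + 16) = (m - 5)*(m - 2)*(m + 4)*(m + 4)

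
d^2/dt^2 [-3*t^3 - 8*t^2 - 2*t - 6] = -18*t - 16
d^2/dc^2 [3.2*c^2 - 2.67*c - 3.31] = 6.40000000000000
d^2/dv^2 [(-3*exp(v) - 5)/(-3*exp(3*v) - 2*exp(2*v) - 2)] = (108*exp(6*v) + 459*exp(5*v) + 342*exp(4*v) - 154*exp(3*v) - 342*exp(2*v) - 80*exp(v) + 12)*exp(v)/(27*exp(9*v) + 54*exp(8*v) + 36*exp(7*v) + 62*exp(6*v) + 72*exp(5*v) + 24*exp(4*v) + 36*exp(3*v) + 24*exp(2*v) + 8)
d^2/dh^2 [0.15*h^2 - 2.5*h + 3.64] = 0.300000000000000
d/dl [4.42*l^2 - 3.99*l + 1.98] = 8.84*l - 3.99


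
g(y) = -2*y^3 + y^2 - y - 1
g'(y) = -6*y^2 + 2*y - 1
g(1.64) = -8.77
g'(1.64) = -13.86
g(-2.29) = 30.55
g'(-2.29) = -37.04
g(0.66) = -1.80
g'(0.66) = -2.29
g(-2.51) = 39.44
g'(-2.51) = -43.82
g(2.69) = -35.38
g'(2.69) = -39.04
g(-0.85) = 1.80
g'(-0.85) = -7.04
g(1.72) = -9.94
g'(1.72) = -15.31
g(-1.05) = 3.47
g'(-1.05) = -9.72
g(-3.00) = 65.00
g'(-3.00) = -61.00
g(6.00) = -403.00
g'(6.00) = -205.00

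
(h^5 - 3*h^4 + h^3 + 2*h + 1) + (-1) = h^5 - 3*h^4 + h^3 + 2*h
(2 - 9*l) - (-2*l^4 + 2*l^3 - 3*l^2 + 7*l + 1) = 2*l^4 - 2*l^3 + 3*l^2 - 16*l + 1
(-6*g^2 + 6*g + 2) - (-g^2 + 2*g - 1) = -5*g^2 + 4*g + 3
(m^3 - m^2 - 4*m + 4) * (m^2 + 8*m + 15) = m^5 + 7*m^4 + 3*m^3 - 43*m^2 - 28*m + 60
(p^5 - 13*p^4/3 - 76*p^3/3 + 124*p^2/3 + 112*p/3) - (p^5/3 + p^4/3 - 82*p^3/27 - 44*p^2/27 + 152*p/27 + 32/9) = 2*p^5/3 - 14*p^4/3 - 602*p^3/27 + 1160*p^2/27 + 856*p/27 - 32/9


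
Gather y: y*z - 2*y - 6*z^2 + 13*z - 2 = y*(z - 2) - 6*z^2 + 13*z - 2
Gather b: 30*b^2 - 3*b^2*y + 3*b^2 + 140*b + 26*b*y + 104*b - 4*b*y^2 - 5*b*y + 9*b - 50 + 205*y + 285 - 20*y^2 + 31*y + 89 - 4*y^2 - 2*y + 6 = b^2*(33 - 3*y) + b*(-4*y^2 + 21*y + 253) - 24*y^2 + 234*y + 330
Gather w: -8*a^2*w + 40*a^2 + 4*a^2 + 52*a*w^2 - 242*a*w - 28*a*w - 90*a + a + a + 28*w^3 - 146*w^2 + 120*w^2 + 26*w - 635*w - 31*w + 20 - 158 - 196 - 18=44*a^2 - 88*a + 28*w^3 + w^2*(52*a - 26) + w*(-8*a^2 - 270*a - 640) - 352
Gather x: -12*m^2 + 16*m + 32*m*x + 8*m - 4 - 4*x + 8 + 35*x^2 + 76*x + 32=-12*m^2 + 24*m + 35*x^2 + x*(32*m + 72) + 36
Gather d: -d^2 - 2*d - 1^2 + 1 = -d^2 - 2*d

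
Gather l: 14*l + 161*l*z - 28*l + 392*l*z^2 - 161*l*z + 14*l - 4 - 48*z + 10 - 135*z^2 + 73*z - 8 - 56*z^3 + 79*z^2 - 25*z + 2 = 392*l*z^2 - 56*z^3 - 56*z^2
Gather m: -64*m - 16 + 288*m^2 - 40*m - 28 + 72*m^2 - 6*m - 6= 360*m^2 - 110*m - 50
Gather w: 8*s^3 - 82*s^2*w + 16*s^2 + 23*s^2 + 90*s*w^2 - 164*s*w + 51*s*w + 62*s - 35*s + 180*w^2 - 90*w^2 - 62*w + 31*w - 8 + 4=8*s^3 + 39*s^2 + 27*s + w^2*(90*s + 90) + w*(-82*s^2 - 113*s - 31) - 4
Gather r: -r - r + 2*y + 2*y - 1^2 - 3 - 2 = -2*r + 4*y - 6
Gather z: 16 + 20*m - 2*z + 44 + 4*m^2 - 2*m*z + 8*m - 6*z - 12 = 4*m^2 + 28*m + z*(-2*m - 8) + 48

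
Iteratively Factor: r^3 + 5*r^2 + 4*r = (r + 1)*(r^2 + 4*r) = r*(r + 1)*(r + 4)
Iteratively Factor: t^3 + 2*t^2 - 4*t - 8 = (t - 2)*(t^2 + 4*t + 4) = (t - 2)*(t + 2)*(t + 2)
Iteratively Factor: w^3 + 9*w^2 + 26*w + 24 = (w + 3)*(w^2 + 6*w + 8) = (w + 2)*(w + 3)*(w + 4)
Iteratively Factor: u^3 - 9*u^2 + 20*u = (u - 5)*(u^2 - 4*u) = u*(u - 5)*(u - 4)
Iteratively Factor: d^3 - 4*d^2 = (d - 4)*(d^2) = d*(d - 4)*(d)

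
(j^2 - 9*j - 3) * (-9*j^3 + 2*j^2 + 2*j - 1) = -9*j^5 + 83*j^4 + 11*j^3 - 25*j^2 + 3*j + 3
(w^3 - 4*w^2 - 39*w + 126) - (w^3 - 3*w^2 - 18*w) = -w^2 - 21*w + 126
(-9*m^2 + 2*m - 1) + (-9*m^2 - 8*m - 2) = -18*m^2 - 6*m - 3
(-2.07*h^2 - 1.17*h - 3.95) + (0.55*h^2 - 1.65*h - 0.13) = -1.52*h^2 - 2.82*h - 4.08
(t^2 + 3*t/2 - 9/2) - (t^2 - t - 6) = 5*t/2 + 3/2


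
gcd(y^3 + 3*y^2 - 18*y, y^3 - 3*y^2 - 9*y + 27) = y - 3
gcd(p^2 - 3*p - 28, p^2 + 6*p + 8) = p + 4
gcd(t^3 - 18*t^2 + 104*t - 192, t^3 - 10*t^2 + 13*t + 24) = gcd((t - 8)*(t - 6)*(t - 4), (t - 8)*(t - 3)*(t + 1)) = t - 8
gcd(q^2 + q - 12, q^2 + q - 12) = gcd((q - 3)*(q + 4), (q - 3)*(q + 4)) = q^2 + q - 12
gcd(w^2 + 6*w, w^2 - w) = w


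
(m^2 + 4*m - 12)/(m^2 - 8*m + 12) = (m + 6)/(m - 6)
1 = 1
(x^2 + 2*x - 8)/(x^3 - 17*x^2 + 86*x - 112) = (x + 4)/(x^2 - 15*x + 56)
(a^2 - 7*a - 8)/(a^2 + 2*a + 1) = (a - 8)/(a + 1)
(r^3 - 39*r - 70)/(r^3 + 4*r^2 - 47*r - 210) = (r + 2)/(r + 6)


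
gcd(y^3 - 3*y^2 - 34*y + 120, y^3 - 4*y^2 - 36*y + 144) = y^2 + 2*y - 24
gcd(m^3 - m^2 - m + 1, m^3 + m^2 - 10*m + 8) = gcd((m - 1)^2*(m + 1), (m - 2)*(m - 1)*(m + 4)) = m - 1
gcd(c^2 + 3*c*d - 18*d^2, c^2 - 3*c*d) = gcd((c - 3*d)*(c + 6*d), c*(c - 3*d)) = c - 3*d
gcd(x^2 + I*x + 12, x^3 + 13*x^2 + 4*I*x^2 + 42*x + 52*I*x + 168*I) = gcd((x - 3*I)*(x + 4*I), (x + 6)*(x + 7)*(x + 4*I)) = x + 4*I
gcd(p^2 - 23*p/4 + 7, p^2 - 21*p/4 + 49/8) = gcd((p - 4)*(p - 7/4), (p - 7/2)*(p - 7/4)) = p - 7/4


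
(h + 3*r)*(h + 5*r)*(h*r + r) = h^3*r + 8*h^2*r^2 + h^2*r + 15*h*r^3 + 8*h*r^2 + 15*r^3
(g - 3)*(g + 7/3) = g^2 - 2*g/3 - 7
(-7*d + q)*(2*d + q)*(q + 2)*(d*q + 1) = -14*d^3*q^2 - 28*d^3*q - 5*d^2*q^3 - 10*d^2*q^2 - 14*d^2*q - 28*d^2 + d*q^4 + 2*d*q^3 - 5*d*q^2 - 10*d*q + q^3 + 2*q^2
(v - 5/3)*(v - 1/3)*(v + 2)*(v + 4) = v^4 + 4*v^3 - 31*v^2/9 - 38*v/3 + 40/9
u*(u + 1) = u^2 + u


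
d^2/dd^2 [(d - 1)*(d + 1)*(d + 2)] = 6*d + 4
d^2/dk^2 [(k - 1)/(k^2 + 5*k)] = 2*(k^3 - 3*k^2 - 15*k - 25)/(k^3*(k^3 + 15*k^2 + 75*k + 125))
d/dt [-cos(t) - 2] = sin(t)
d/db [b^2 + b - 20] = 2*b + 1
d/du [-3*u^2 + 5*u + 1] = 5 - 6*u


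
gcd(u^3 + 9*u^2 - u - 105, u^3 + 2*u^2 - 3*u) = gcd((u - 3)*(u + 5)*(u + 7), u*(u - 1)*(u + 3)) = 1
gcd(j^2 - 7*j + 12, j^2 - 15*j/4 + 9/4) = j - 3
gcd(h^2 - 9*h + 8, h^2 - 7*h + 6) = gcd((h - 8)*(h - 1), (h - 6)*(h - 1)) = h - 1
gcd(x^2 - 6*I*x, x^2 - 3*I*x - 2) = 1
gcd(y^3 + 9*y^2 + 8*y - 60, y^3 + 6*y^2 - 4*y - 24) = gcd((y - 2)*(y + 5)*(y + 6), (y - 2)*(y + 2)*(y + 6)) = y^2 + 4*y - 12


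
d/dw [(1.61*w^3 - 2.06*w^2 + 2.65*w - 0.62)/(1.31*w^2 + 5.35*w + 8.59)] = (2.1091*w^4 + 17.227*w^3 + 26.9972*w^2 - 33.7664*w + 26.0805)/(1.7161*w^4 + 14.017*w^3 + 51.1283*w^2 + 91.913*w + 73.7881)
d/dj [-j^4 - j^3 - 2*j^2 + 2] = j*(-4*j^2 - 3*j - 4)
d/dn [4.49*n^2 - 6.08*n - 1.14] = 8.98*n - 6.08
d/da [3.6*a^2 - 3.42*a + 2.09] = 7.2*a - 3.42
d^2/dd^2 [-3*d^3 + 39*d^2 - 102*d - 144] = 78 - 18*d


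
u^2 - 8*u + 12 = (u - 6)*(u - 2)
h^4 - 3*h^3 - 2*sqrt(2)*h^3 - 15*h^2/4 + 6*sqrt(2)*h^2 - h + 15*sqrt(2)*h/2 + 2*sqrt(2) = (h - 4)*(h + 1/2)^2*(h - 2*sqrt(2))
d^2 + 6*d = d*(d + 6)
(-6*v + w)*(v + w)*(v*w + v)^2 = -6*v^4*w^2 - 12*v^4*w - 6*v^4 - 5*v^3*w^3 - 10*v^3*w^2 - 5*v^3*w + v^2*w^4 + 2*v^2*w^3 + v^2*w^2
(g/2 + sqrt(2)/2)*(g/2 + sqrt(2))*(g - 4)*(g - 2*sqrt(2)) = g^4/4 - g^3 + sqrt(2)*g^3/4 - 2*g^2 - sqrt(2)*g^2 - 2*sqrt(2)*g + 8*g + 8*sqrt(2)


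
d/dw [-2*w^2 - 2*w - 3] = -4*w - 2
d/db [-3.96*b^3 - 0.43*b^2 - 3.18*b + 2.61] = -11.88*b^2 - 0.86*b - 3.18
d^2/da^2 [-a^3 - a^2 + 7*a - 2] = -6*a - 2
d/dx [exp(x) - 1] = exp(x)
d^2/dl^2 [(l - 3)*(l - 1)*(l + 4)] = 6*l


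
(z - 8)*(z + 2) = z^2 - 6*z - 16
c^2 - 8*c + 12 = (c - 6)*(c - 2)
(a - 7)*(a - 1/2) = a^2 - 15*a/2 + 7/2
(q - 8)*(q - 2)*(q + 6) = q^3 - 4*q^2 - 44*q + 96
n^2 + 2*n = n*(n + 2)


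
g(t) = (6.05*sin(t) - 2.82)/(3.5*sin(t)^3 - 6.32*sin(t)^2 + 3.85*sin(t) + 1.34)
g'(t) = (6.05*sin(t) - 2.82)*(-10.5*sin(t)^2*cos(t) + 12.64*sin(t)*cos(t) - 3.85*cos(t))/(3.5*sin(t)^3 - 6.32*sin(t)^2 + 3.85*sin(t) + 1.34)^2 + 6.05*cos(t)/(3.5*sin(t)^3 - 6.32*sin(t)^2 + 3.85*sin(t) + 1.34) = (-42.35*sin(t)^3 + 67.846*sin(t)^2 - 35.6448*sin(t) + 18.964)*cos(t)/(12.25*sin(t)^6 - 44.24*sin(t)^5 + 66.8924*sin(t)^4 - 39.284*sin(t)^3 - 2.1151*sin(t)^2 + 10.318*sin(t) + 1.7956)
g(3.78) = 1.63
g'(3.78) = -3.79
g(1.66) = 1.36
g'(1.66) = -0.14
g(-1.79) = 0.75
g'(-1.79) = -0.25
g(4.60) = 0.73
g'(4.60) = -0.12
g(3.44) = 10.77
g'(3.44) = -190.64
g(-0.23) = -45.48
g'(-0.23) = 3553.30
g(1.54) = 1.36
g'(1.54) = 0.05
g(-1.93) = 0.79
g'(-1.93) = -0.45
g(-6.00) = -0.57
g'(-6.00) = 3.22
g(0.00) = -2.10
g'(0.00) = 10.56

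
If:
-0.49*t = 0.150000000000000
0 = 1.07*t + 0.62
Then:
No Solution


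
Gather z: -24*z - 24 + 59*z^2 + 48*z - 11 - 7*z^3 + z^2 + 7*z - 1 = -7*z^3 + 60*z^2 + 31*z - 36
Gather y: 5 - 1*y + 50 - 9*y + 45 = 100 - 10*y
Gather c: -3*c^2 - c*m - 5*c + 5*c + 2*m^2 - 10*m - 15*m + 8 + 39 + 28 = -3*c^2 - c*m + 2*m^2 - 25*m + 75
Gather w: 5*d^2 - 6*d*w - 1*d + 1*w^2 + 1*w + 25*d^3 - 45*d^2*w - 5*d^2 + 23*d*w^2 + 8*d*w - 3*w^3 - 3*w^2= 25*d^3 - d - 3*w^3 + w^2*(23*d - 2) + w*(-45*d^2 + 2*d + 1)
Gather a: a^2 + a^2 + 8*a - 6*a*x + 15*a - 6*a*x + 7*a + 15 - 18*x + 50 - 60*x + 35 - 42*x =2*a^2 + a*(30 - 12*x) - 120*x + 100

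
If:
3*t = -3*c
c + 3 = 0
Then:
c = -3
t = 3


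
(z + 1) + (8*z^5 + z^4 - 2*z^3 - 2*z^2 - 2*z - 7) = 8*z^5 + z^4 - 2*z^3 - 2*z^2 - z - 6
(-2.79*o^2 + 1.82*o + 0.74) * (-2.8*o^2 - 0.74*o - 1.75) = 7.812*o^4 - 3.0314*o^3 + 1.4637*o^2 - 3.7326*o - 1.295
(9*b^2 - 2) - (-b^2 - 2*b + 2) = 10*b^2 + 2*b - 4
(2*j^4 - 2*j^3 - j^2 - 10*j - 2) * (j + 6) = 2*j^5 + 10*j^4 - 13*j^3 - 16*j^2 - 62*j - 12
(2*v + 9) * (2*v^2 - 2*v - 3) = 4*v^3 + 14*v^2 - 24*v - 27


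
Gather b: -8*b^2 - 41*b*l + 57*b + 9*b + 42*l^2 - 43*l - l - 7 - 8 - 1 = -8*b^2 + b*(66 - 41*l) + 42*l^2 - 44*l - 16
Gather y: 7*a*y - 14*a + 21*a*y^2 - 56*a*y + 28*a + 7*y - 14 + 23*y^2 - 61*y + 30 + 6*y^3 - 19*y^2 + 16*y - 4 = 14*a + 6*y^3 + y^2*(21*a + 4) + y*(-49*a - 38) + 12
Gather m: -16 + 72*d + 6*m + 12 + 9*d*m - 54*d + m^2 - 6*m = 9*d*m + 18*d + m^2 - 4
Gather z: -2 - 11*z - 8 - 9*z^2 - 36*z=-9*z^2 - 47*z - 10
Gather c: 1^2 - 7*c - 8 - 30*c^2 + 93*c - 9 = -30*c^2 + 86*c - 16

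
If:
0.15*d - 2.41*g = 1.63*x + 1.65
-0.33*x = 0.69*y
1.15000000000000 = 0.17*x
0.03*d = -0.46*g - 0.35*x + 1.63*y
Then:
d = -89.06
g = -10.80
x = 6.76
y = -3.24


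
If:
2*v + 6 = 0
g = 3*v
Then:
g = -9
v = -3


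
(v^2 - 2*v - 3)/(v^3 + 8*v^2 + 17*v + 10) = (v - 3)/(v^2 + 7*v + 10)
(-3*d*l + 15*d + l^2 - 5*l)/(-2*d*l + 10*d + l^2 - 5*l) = (3*d - l)/(2*d - l)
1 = 1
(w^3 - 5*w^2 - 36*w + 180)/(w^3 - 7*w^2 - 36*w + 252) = (w - 5)/(w - 7)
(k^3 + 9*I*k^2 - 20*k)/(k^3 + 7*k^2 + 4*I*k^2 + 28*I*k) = (k + 5*I)/(k + 7)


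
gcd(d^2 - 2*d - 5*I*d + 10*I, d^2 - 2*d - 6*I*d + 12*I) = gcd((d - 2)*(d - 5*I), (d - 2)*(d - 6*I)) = d - 2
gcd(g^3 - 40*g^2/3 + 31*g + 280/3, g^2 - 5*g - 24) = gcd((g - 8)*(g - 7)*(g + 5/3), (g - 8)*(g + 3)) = g - 8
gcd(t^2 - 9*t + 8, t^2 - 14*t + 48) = t - 8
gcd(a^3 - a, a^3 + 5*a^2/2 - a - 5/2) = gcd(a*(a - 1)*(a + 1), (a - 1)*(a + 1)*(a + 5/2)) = a^2 - 1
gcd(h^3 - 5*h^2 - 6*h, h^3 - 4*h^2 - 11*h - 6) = h^2 - 5*h - 6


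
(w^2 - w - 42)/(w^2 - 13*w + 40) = (w^2 - w - 42)/(w^2 - 13*w + 40)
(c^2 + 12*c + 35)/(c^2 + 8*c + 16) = (c^2 + 12*c + 35)/(c^2 + 8*c + 16)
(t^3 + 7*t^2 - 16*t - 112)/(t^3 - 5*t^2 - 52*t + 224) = (t + 4)/(t - 8)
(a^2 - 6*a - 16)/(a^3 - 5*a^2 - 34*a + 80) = (a + 2)/(a^2 + 3*a - 10)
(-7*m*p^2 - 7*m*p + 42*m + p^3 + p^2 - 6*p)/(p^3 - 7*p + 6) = (-7*m + p)/(p - 1)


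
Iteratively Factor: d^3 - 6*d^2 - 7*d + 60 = (d + 3)*(d^2 - 9*d + 20) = (d - 5)*(d + 3)*(d - 4)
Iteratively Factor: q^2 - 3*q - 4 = (q + 1)*(q - 4)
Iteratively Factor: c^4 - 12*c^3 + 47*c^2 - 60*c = (c)*(c^3 - 12*c^2 + 47*c - 60) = c*(c - 4)*(c^2 - 8*c + 15) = c*(c - 5)*(c - 4)*(c - 3)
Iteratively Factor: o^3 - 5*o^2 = (o)*(o^2 - 5*o) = o*(o - 5)*(o)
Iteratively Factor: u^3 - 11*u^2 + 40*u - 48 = (u - 4)*(u^2 - 7*u + 12) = (u - 4)^2*(u - 3)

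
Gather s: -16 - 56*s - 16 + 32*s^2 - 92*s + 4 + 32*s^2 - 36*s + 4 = 64*s^2 - 184*s - 24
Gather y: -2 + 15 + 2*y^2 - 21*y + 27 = 2*y^2 - 21*y + 40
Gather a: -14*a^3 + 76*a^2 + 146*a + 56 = -14*a^3 + 76*a^2 + 146*a + 56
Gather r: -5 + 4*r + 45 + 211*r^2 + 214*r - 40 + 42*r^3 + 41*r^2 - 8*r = 42*r^3 + 252*r^2 + 210*r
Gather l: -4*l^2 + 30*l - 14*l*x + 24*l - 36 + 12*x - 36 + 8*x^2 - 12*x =-4*l^2 + l*(54 - 14*x) + 8*x^2 - 72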